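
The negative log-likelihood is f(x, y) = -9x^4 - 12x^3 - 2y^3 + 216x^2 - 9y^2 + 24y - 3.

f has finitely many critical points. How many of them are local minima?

1

f separates as a function of x plus a function of y, so ∇f=0 decouples.
∂f/∂x = -36x(x - 3)(x + 4) = 0 at x ∈ {-4, 0, 3}; ∂f/∂y = -6(y - 1)(y + 4) = 0 at y ∈ {-4, 1}.
The Hessian is diagonal: diag(f_xx, f_yy). Second derivatives: f_xx(-4)=-1008, f_xx(0)=432, f_xx(3)=-756; f_yy(-4)=30, f_yy(1)=-30.
Local minima occur where both diagonal entries positive: (0, -4). Count: 1.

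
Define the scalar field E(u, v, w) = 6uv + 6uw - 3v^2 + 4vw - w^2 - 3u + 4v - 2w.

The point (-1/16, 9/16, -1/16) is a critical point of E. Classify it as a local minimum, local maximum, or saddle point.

The Hessian is constant: H = [[0, 6, 6], [6, -6, 4], [6, 4, -2]].
Leading principal minors: Δ₁ = 0, Δ₂ = -36, Δ₃ = 576.
The minors fit neither the all-positive nor the alternating-sign pattern, so H is indefinite: a saddle point.

saddle point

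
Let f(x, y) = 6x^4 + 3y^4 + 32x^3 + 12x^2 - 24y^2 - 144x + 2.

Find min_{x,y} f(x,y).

f(x,y) separates as P(x) + Q(y) + 2, so its minimum is min P + min Q + 2.
P'(x) = 24(x - 1)(x + 2)(x + 3) vanishes at x ∈ {-3, -2, 1}; Q'(y) = 12y(y - 2)(y + 2) vanishes at y ∈ {-2, 0, 2}.
Local minima of P (where P''>0): P(-3)=162, P(1)=-94. Local minima of Q: Q(-2)=-48, Q(2)=-48.
So the global minimum of f is P(1) + Q(-2) + 2 = -94 − 48 + 2 = -140, attained at (1, -2).

-140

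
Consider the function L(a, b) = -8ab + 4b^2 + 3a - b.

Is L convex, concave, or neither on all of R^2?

neither

L is quadratic, so its Hessian is the constant matrix H = [[0, -8], [-8, 8]].
det(H) = -64, tr(H) = 8.
det(H) < 0, so H is indefinite: neither convex nor concave.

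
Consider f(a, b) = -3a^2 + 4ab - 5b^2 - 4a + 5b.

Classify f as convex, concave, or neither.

concave

f is quadratic, so its Hessian is the constant matrix H = [[-6, 4], [4, -10]].
det(H) = 44, tr(H) = -16.
det(H) > 0 and tr(H) < 0, so H is negative definite everywhere: concave.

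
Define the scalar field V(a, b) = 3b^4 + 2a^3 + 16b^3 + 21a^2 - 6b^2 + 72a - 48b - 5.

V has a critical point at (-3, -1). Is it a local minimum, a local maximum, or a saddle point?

The mixed partial ∂²V/∂a∂b is 0, so the Hessian at any point is diag(V_aa, V_bb) = diag(6(2a + 7), 12(3b^2 + 8b - 1)).
At (-3, -1): H = diag(6, -72).
The eigenvalues have opposite signs, so H is indefinite: a saddle point.

saddle point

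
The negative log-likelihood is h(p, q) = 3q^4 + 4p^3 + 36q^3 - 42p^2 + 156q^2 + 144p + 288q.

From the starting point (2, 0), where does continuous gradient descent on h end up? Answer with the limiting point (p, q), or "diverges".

diverges

h is separable, so gradient descent decouples: p follows -∂h/∂p, q follows -∂h/∂q.
∂h/∂p = 12(p - 4)(p - 3); at p=2 this is 24, so p decreases.
∂h/∂q = 12(q + 2)(q + 3)(q + 4); at q=0 this is 288, so q decreases.
The p-coordinate has no critical point in that direction and runs off to infinity.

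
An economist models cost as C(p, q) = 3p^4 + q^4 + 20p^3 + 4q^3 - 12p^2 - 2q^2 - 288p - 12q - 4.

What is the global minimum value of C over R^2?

-429

C(p,q) separates as A(p) + B(q) − 4, so its minimum is min A + min B − 4.
A'(p) = 12(p - 2)(p + 3)(p + 4) vanishes at p ∈ {-4, -3, 2}; B'(q) = 4(q - 1)(q + 1)(q + 3) vanishes at q ∈ {-3, -1, 1}.
Local minima of A (where A''>0): A(-4)=448, A(2)=-416. Local minima of B: B(-3)=-9, B(1)=-9.
So the global minimum of C is A(2) + B(-3) − 4 = -416 − 9 − 4 = -429, attained at (2, -3).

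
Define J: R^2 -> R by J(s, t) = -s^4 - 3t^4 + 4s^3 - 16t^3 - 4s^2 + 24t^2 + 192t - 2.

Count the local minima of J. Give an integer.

J separates as a function of s plus a function of t, so ∇J=0 decouples.
∂J/∂s = -4s(s - 2)(s - 1) = 0 at s ∈ {0, 1, 2}; ∂J/∂t = -12(t - 2)(t + 2)(t + 4) = 0 at t ∈ {-4, -2, 2}.
The Hessian is diagonal: diag(J_ss, J_tt). Second derivatives: J_ss(0)=-8, J_ss(1)=4, J_ss(2)=-8; J_tt(-4)=-144, J_tt(-2)=96, J_tt(2)=-288.
Local minima occur where both diagonal entries positive: (1, -2). Count: 1.

1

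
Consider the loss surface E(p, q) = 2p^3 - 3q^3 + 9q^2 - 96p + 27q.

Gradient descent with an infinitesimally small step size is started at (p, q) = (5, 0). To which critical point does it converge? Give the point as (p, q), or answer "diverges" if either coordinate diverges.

(4, -1)

E is separable, so gradient descent decouples: p follows -∂E/∂p, q follows -∂E/∂q.
∂E/∂p = 6(p - 4)(p + 4); at p=5 this is 54, so p decreases.
∂E/∂q = -9(q - 3)(q + 1); at q=0 this is 27, so q decreases.
p converges to its nearest critical value 4 (a local min of the p-part); q converges to -1. The iterate converges to (4, -1).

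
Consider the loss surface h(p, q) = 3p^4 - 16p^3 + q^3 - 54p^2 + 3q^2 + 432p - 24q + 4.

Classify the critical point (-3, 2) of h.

The mixed partial ∂²h/∂p∂q is 0, so the Hessian at any point is diag(h_pp, h_qq) = diag(12(3p^2 - 8p - 9), 6(q + 1)).
At (-3, 2): H = diag(504, 18).
Both eigenvalues are positive, so H is positive definite: a local minimum.

local minimum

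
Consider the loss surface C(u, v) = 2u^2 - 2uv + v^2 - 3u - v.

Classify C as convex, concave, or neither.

C is quadratic, so its Hessian is the constant matrix H = [[4, -2], [-2, 2]].
det(H) = 4, tr(H) = 6.
det(H) > 0 and tr(H) > 0, so H is positive definite everywhere: convex.

convex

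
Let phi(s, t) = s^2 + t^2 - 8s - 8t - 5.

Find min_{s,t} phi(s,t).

phi(s,t) separates as P(s) + Q(t) − 5, so its minimum is min P + min Q − 5.
P'(s) = 2s - 8 vanishes at s ∈ {4}; Q'(t) = 2(t - 4) vanishes at t ∈ {4}.
Local minima of P (where P''>0): P(4)=-16. Local minima of Q: Q(4)=-16.
So the global minimum of phi is P(4) + Q(4) − 5 = -16 − 16 − 5 = -37, attained at (4, 4).

-37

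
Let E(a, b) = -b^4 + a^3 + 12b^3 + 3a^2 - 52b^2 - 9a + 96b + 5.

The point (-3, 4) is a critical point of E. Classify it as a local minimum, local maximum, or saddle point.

local maximum

The mixed partial ∂²E/∂a∂b is 0, so the Hessian at any point is diag(E_aa, E_bb) = diag(6(a + 1), 4(-3b^2 + 18b - 26)).
At (-3, 4): H = diag(-12, -8).
Both eigenvalues are negative, so H is negative definite: a local maximum.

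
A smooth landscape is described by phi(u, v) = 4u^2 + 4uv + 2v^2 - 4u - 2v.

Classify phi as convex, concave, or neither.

convex

phi is quadratic, so its Hessian is the constant matrix H = [[8, 4], [4, 4]].
det(H) = 16, tr(H) = 12.
det(H) > 0 and tr(H) > 0, so H is positive definite everywhere: convex.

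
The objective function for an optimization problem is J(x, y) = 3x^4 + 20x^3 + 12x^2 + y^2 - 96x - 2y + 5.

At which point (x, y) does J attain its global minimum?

(1, 1)

J(x,y) separates as P(x) + Q(y) + 5, so its minimum is min P + min Q + 5.
P'(x) = 12(x - 1)(x + 2)(x + 4) vanishes at x ∈ {-4, -2, 1}; Q'(y) = 2y - 2 vanishes at y ∈ {1}.
Local minima of P (where P''>0): P(-4)=64, P(1)=-61. Local minima of Q: Q(1)=-1.
So the global minimum of J is P(1) + Q(1) + 5 = -61 − 1 + 5 = -57, attained at (1, 1).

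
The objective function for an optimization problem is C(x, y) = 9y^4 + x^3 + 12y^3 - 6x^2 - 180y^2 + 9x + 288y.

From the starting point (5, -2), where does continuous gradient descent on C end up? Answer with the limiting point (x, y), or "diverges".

(3, -4)

C is separable, so gradient descent decouples: x follows -∂C/∂x, y follows -∂C/∂y.
∂C/∂x = 3(x - 3)(x - 1); at x=5 this is 24, so x decreases.
∂C/∂y = 36(y - 2)(y - 1)(y + 4); at y=-2 this is 864, so y decreases.
x converges to its nearest critical value 3 (a local min of the x-part); y converges to -4. The iterate converges to (3, -4).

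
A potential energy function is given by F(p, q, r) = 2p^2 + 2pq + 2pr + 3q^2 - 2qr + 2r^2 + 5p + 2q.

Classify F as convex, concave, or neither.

convex

F is quadratic, so its Hessian is the constant matrix H = [[4, 2, 2], [2, 6, -2], [2, -2, 4]].
Leading principal minors: 4, 20, 24.
All positive ⇒ H ≻ 0 ⇒ convex.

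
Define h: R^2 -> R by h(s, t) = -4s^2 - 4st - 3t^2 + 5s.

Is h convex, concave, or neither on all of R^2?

concave

h is quadratic, so its Hessian is the constant matrix H = [[-8, -4], [-4, -6]].
det(H) = 32, tr(H) = -14.
det(H) > 0 and tr(H) < 0, so H is negative definite everywhere: concave.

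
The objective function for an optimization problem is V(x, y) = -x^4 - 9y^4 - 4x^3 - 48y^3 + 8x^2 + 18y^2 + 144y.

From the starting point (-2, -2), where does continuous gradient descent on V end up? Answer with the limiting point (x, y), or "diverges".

V is separable, so gradient descent decouples: x follows -∂V/∂x, y follows -∂V/∂y.
∂V/∂x = -4x(x - 1)(x + 4); at x=-2 this is -48, so x increases.
∂V/∂y = -36(y - 1)(y + 1)(y + 4); at y=-2 this is -216, so y increases.
x converges to its nearest critical value 0 (a local min of the x-part); y converges to -1. The iterate converges to (0, -1).

(0, -1)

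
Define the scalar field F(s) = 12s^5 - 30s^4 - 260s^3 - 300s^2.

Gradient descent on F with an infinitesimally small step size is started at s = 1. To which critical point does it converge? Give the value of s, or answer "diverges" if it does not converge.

5

F'(s) = 60s(s - 5)(s + 1)(s + 2), so F'(1) = -1440.
Gradient descent moves in the -F' direction, i.e. s is increasing.
The nearest critical point in that direction is s = 5, where F'' = 12600 > 0 (a local minimum). The iterate converges there.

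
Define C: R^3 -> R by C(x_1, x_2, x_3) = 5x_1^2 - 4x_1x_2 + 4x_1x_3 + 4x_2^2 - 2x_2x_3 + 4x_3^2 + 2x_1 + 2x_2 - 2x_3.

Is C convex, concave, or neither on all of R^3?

convex

C is quadratic, so its Hessian is the constant matrix H = [[10, -4, 4], [-4, 8, -2], [4, -2, 8]].
Leading principal minors: 10, 64, 408.
All positive ⇒ H ≻ 0 ⇒ convex.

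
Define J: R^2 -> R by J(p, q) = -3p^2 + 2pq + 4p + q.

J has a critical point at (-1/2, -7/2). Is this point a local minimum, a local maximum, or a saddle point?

The Hessian of J is constant: H = [[-6, 2], [2, 0]].
det(H) = (-6)·0 − 2² = -4.
Since det(H) < 0, H is indefinite and the critical point is a saddle point.

saddle point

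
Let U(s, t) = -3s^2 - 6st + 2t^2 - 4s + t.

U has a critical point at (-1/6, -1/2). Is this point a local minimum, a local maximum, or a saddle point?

saddle point

The Hessian of U is constant: H = [[-6, -6], [-6, 4]].
det(H) = (-6)·4 − (-6)² = -60.
Since det(H) < 0, H is indefinite and the critical point is a saddle point.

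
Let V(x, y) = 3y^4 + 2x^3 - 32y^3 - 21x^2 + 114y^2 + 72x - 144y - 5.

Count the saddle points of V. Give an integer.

V separates as a function of x plus a function of y, so ∇V=0 decouples.
∂V/∂x = 6(x - 4)(x - 3) = 0 at x ∈ {3, 4}; ∂V/∂y = 12(y - 4)(y - 3)(y - 1) = 0 at y ∈ {1, 3, 4}.
The Hessian is diagonal: diag(V_xx, V_yy). Second derivatives: V_xx(3)=-6, V_xx(4)=6; V_yy(1)=72, V_yy(3)=-24, V_yy(4)=36.
Saddle points occur where the two diagonal entries have opposite signs: (3, 1), (3, 4), (4, 3). Count: 3.

3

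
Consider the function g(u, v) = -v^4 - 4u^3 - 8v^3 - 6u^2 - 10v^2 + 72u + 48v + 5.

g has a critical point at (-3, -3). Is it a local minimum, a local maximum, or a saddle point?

The mixed partial ∂²g/∂u∂v is 0, so the Hessian at any point is diag(g_uu, g_vv) = diag(-12(2u + 1), -4(3v^2 + 12v + 5)).
At (-3, -3): H = diag(60, 16).
Both eigenvalues are positive, so H is positive definite: a local minimum.

local minimum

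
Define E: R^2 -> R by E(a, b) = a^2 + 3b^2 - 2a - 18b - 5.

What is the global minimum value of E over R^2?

-33

E(a,b) separates as P(a) + Q(b) − 5, so its minimum is min P + min Q − 5.
P'(a) = 2a - 2 vanishes at a ∈ {1}; Q'(b) = 6b - 18 vanishes at b ∈ {3}.
Local minima of P (where P''>0): P(1)=-1. Local minima of Q: Q(3)=-27.
So the global minimum of E is P(1) + Q(3) − 5 = -1 − 27 − 5 = -33, attained at (1, 3).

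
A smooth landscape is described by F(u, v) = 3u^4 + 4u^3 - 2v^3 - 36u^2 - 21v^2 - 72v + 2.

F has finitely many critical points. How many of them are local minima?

2

F separates as a function of u plus a function of v, so ∇F=0 decouples.
∂F/∂u = 12u(u - 2)(u + 3) = 0 at u ∈ {-3, 0, 2}; ∂F/∂v = -6(v + 3)(v + 4) = 0 at v ∈ {-4, -3}.
The Hessian is diagonal: diag(F_uu, F_vv). Second derivatives: F_uu(-3)=180, F_uu(0)=-72, F_uu(2)=120; F_vv(-4)=6, F_vv(-3)=-6.
Local minima occur where both diagonal entries positive: (-3, -4), (2, -4). Count: 2.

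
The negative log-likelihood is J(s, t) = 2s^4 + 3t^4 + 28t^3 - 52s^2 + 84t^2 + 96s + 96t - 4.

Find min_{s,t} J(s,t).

-772

J(s,t) separates as P(s) + Q(t) − 4, so its minimum is min P + min Q − 4.
P'(s) = 8(s - 3)(s - 1)(s + 4) vanishes at s ∈ {-4, 1, 3}; Q'(t) = 12(t + 1)(t + 2)(t + 4) vanishes at t ∈ {-4, -2, -1}.
Local minima of P (where P''>0): P(-4)=-704, P(3)=-18. Local minima of Q: Q(-4)=-64, Q(-1)=-37.
So the global minimum of J is P(-4) + Q(-4) − 4 = -704 − 64 − 4 = -772, attained at (-4, -4).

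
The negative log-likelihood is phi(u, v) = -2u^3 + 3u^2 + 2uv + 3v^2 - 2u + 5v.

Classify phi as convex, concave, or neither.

The term -2u^3 is cubic, so the Hessian is not constant.
∂²phi/∂u² = -12u + 6, which takes both signs as u varies (negative for sufficiently large u). A diagonal entry of the Hessian changing sign means the Hessian is neither positive- nor negative-semidefinite on all of R^2.

neither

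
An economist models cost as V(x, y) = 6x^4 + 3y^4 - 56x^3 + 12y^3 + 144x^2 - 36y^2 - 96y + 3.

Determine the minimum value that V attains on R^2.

-189

V(x,y) separates as P(x) + Q(y) + 3, so its minimum is min P + min Q + 3.
P'(x) = 24x(x - 4)(x - 3) vanishes at x ∈ {0, 3, 4}; Q'(y) = 12(y - 2)(y + 1)(y + 4) vanishes at y ∈ {-4, -1, 2}.
Local minima of P (where P''>0): P(0)=0, P(4)=256. Local minima of Q: Q(-4)=-192, Q(2)=-192.
So the global minimum of V is P(0) + Q(-4) + 3 = 0 − 192 + 3 = -189, attained at (0, -4).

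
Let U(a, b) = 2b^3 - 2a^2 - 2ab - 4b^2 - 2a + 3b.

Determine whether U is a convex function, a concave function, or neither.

The term 2b^3 is cubic, so the Hessian is not constant.
∂²U/∂b² = 12b - 8, which takes both signs as b varies (negative for sufficiently negative b). A diagonal entry of the Hessian changing sign means the Hessian is neither positive- nor negative-semidefinite on all of R^2.

neither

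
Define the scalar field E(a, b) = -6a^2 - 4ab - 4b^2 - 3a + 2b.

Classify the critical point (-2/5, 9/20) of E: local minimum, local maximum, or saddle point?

local maximum

The Hessian of E is constant: H = [[-12, -4], [-4, -8]].
det(H) = (-12)·(-8) − (-4)² = 80.
det(H) > 0 and tr(H) = -20 < 0, so H is negative definite and the point is a local maximum.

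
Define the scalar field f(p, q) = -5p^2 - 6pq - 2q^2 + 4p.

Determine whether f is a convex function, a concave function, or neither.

concave

f is quadratic, so its Hessian is the constant matrix H = [[-10, -6], [-6, -4]].
det(H) = 4, tr(H) = -14.
det(H) > 0 and tr(H) < 0, so H is negative definite everywhere: concave.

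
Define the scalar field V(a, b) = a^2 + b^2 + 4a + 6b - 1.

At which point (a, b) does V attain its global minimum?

V(a,b) separates as P(a) + Q(b) − 1, so its minimum is min P + min Q − 1.
P'(a) = 2a + 4 vanishes at a ∈ {-2}; Q'(b) = 2b + 6 vanishes at b ∈ {-3}.
Local minima of P (where P''>0): P(-2)=-4. Local minima of Q: Q(-3)=-9.
So the global minimum of V is P(-2) + Q(-3) − 1 = -4 − 9 − 1 = -14, attained at (-2, -3).

(-2, -3)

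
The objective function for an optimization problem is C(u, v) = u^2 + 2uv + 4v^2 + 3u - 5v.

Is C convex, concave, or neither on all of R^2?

C is quadratic, so its Hessian is the constant matrix H = [[2, 2], [2, 8]].
det(H) = 12, tr(H) = 10.
det(H) > 0 and tr(H) > 0, so H is positive definite everywhere: convex.

convex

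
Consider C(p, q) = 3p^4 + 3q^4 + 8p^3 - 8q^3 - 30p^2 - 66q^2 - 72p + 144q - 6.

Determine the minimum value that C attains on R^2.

-725

C(p,q) separates as A(p) + B(q) − 6, so its minimum is min A + min B − 6.
A'(p) = 12(p - 2)(p + 1)(p + 3) vanishes at p ∈ {-3, -1, 2}; B'(q) = 12(q - 4)(q - 1)(q + 3) vanishes at q ∈ {-3, 1, 4}.
Local minima of A (where A''>0): A(-3)=-27, A(2)=-152. Local minima of B: B(-3)=-567, B(4)=-224.
So the global minimum of C is A(2) + B(-3) − 6 = -152 − 567 − 6 = -725, attained at (2, -3).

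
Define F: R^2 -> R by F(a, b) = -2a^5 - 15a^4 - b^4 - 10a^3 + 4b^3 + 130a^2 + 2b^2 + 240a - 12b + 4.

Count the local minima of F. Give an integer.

2

F separates as a function of a plus a function of b, so ∇F=0 decouples.
∂F/∂a = -10(a - 2)(a + 1)(a + 3)(a + 4) = 0 at a ∈ {-4, -3, -1, 2}; ∂F/∂b = -4(b - 3)(b - 1)(b + 1) = 0 at b ∈ {-1, 1, 3}.
The Hessian is diagonal: diag(F_aa, F_bb). Second derivatives: F_aa(-4)=180, F_aa(-3)=-100, F_aa(-1)=180, F_aa(2)=-900; F_bb(-1)=-32, F_bb(1)=16, F_bb(3)=-32.
Local minima occur where both diagonal entries positive: (-4, 1), (-1, 1). Count: 2.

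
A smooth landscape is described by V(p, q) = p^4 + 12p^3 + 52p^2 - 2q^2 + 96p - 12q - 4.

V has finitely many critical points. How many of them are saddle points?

2

V separates as a function of p plus a function of q, so ∇V=0 decouples.
∂V/∂p = 4(p + 2)(p + 3)(p + 4) = 0 at p ∈ {-4, -3, -2}; ∂V/∂q = -4(q + 3) = 0 at q ∈ {-3}.
The Hessian is diagonal: diag(V_pp, V_qq). Second derivatives: V_pp(-4)=8, V_pp(-3)=-4, V_pp(-2)=8; V_qq(-3)=-4.
Saddle points occur where the two diagonal entries have opposite signs: (-4, -3), (-2, -3). Count: 2.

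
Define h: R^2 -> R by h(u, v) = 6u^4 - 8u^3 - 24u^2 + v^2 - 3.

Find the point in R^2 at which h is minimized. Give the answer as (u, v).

(2, 0)

h(u,v) separates as P(u) + Q(v) − 3, so its minimum is min P + min Q − 3.
P'(u) = 24u(u - 2)(u + 1) vanishes at u ∈ {-1, 0, 2}; Q'(v) = 2v vanishes at v ∈ {0}.
Local minima of P (where P''>0): P(-1)=-10, P(2)=-64. Local minima of Q: Q(0)=0.
So the global minimum of h is P(2) + Q(0) − 3 = -64 + 0 − 3 = -67, attained at (2, 0).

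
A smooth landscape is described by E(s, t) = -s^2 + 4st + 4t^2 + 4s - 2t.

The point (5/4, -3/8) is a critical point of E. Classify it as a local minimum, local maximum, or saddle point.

The Hessian of E is constant: H = [[-2, 4], [4, 8]].
det(H) = (-2)·8 − 4² = -32.
Since det(H) < 0, H is indefinite and the critical point is a saddle point.

saddle point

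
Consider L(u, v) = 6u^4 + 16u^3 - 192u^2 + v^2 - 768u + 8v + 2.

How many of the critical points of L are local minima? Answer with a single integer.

L separates as a function of u plus a function of v, so ∇L=0 decouples.
∂L/∂u = 24(u - 4)(u + 2)(u + 4) = 0 at u ∈ {-4, -2, 4}; ∂L/∂v = 2(v + 4) = 0 at v ∈ {-4}.
The Hessian is diagonal: diag(L_uu, L_vv). Second derivatives: L_uu(-4)=384, L_uu(-2)=-288, L_uu(4)=1152; L_vv(-4)=2.
Local minima occur where both diagonal entries positive: (-4, -4), (4, -4). Count: 2.

2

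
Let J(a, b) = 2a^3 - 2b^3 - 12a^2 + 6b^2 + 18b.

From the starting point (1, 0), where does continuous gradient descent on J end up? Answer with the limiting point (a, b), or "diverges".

J is separable, so gradient descent decouples: a follows -∂J/∂a, b follows -∂J/∂b.
∂J/∂a = 6a(a - 4); at a=1 this is -18, so a increases.
∂J/∂b = -6(b - 3)(b + 1); at b=0 this is 18, so b decreases.
a converges to its nearest critical value 4 (a local min of the a-part); b converges to -1. The iterate converges to (4, -1).

(4, -1)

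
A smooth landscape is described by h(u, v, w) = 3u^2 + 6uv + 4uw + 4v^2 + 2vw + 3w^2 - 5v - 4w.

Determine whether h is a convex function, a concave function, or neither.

convex

h is quadratic, so its Hessian is the constant matrix H = [[6, 6, 4], [6, 8, 2], [4, 2, 6]].
Leading principal minors: 6, 12, 16.
All positive ⇒ H ≻ 0 ⇒ convex.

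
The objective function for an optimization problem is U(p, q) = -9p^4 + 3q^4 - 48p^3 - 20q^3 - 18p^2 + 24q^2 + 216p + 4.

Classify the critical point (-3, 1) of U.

local maximum

The mixed partial ∂²U/∂p∂q is 0, so the Hessian at any point is diag(U_pp, U_qq) = diag(-36(3p^2 + 8p + 1), 12(3q^2 - 10q + 4)).
At (-3, 1): H = diag(-144, -36).
Both eigenvalues are negative, so H is negative definite: a local maximum.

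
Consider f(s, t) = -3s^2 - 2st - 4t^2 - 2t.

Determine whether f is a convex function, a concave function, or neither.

concave

f is quadratic, so its Hessian is the constant matrix H = [[-6, -2], [-2, -8]].
det(H) = 44, tr(H) = -14.
det(H) > 0 and tr(H) < 0, so H is negative definite everywhere: concave.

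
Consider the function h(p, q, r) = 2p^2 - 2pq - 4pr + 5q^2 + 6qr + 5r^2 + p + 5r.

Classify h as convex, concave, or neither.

convex

h is quadratic, so its Hessian is the constant matrix H = [[4, -2, -4], [-2, 10, 6], [-4, 6, 10]].
Leading principal minors: 4, 36, 152.
All positive ⇒ H ≻ 0 ⇒ convex.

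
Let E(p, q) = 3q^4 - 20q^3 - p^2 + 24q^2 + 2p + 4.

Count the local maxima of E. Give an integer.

1

E separates as a function of p plus a function of q, so ∇E=0 decouples.
∂E/∂p = -2(p - 1) = 0 at p ∈ {1}; ∂E/∂q = 12q(q - 4)(q - 1) = 0 at q ∈ {0, 1, 4}.
The Hessian is diagonal: diag(E_pp, E_qq). Second derivatives: E_pp(1)=-2; E_qq(0)=48, E_qq(1)=-36, E_qq(4)=144.
Local maxima occur where both diagonal entries negative: (1, 1). Count: 1.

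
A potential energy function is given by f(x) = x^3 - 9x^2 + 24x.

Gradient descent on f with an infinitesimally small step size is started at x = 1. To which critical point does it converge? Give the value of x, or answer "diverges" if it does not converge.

f'(x) = 3(x - 4)(x - 2), so f'(1) = 9.
Gradient descent moves in the -f' direction, i.e. x is decreasing.
There is no critical point below x=1, and f' keeps the same sign, so the iterate runs off to −∞.

diverges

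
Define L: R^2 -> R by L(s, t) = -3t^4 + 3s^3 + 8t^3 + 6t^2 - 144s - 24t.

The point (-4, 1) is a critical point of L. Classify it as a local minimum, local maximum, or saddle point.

saddle point

The mixed partial ∂²L/∂s∂t is 0, so the Hessian at any point is diag(L_ss, L_tt) = diag(18s, 12(-3t^2 + 4t + 1)).
At (-4, 1): H = diag(-72, 24).
The eigenvalues have opposite signs, so H is indefinite: a saddle point.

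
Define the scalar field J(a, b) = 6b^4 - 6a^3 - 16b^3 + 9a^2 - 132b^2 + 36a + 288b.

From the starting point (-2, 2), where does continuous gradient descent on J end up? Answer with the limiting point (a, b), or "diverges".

J is separable, so gradient descent decouples: a follows -∂J/∂a, b follows -∂J/∂b.
∂J/∂a = -18(a - 2)(a + 1); at a=-2 this is -72, so a increases.
∂J/∂b = 24(b - 4)(b - 1)(b + 3); at b=2 this is -240, so b increases.
a converges to its nearest critical value -1 (a local min of the a-part); b converges to 4. The iterate converges to (-1, 4).

(-1, 4)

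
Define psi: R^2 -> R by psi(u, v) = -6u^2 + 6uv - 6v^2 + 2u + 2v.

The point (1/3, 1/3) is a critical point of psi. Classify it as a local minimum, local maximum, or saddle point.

The Hessian of psi is constant: H = [[-12, 6], [6, -12]].
det(H) = (-12)·(-12) − 6² = 108.
det(H) > 0 and tr(H) = -24 < 0, so H is negative definite and the point is a local maximum.

local maximum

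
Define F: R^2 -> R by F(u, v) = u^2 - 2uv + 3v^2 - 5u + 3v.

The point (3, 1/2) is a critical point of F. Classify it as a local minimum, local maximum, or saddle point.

The Hessian of F is constant: H = [[2, -2], [-2, 6]].
det(H) = 2·6 − (-2)² = 8.
det(H) > 0 and tr(H) = 8 > 0, so H is positive definite and the point is a local minimum.

local minimum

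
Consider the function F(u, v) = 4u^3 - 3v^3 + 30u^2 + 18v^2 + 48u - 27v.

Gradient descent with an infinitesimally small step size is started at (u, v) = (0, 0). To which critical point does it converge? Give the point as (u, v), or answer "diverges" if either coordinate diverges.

F is separable, so gradient descent decouples: u follows -∂F/∂u, v follows -∂F/∂v.
∂F/∂u = 12(u + 1)(u + 4); at u=0 this is 48, so u decreases.
∂F/∂v = -9(v - 3)(v - 1); at v=0 this is -27, so v increases.
u converges to its nearest critical value -1 (a local min of the u-part); v converges to 1. The iterate converges to (-1, 1).

(-1, 1)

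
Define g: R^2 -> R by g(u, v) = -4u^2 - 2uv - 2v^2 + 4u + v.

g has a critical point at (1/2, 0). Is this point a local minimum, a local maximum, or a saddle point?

The Hessian of g is constant: H = [[-8, -2], [-2, -4]].
det(H) = (-8)·(-4) − (-2)² = 28.
det(H) > 0 and tr(H) = -12 < 0, so H is negative definite and the point is a local maximum.

local maximum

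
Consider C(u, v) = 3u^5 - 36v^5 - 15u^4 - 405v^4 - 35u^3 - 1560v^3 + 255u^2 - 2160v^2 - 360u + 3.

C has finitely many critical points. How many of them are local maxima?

C separates as a function of u plus a function of v, so ∇C=0 decouples.
∂C/∂u = 15(u - 4)(u - 2)(u - 1)(u + 3) = 0 at u ∈ {-3, 1, 2, 4}; ∂C/∂v = -180v(v + 2)(v + 3)(v + 4) = 0 at v ∈ {-4, -3, -2, 0}.
The Hessian is diagonal: diag(C_uu, C_vv). Second derivatives: C_uu(-3)=-2100, C_uu(1)=180, C_uu(2)=-150, C_uu(4)=630; C_vv(-4)=1440, C_vv(-3)=-540, C_vv(-2)=720, C_vv(0)=-4320.
Local maxima occur where both diagonal entries negative: (-3, -3), (-3, 0), (2, -3), (2, 0). Count: 4.

4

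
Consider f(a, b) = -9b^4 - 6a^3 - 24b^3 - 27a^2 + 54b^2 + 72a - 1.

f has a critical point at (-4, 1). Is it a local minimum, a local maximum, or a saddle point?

The mixed partial ∂²f/∂a∂b is 0, so the Hessian at any point is diag(f_aa, f_bb) = diag(-18(2a + 3), 36(-3b^2 - 4b + 3)).
At (-4, 1): H = diag(90, -144).
The eigenvalues have opposite signs, so H is indefinite: a saddle point.

saddle point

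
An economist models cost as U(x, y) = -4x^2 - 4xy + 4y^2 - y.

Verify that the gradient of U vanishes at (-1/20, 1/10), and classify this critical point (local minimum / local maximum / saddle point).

∇U = (-8x - 4y, -4x + 8y - 1); substituting (-1/20, 1/10) gives ∇U = (0, 0), so (-1/20, 1/10) is indeed a critical point.
The Hessian of U is constant: H = [[-8, -4], [-4, 8]].
det(H) = (-8)·8 − (-4)² = -80.
Since det(H) < 0, H is indefinite and the critical point is a saddle point.

saddle point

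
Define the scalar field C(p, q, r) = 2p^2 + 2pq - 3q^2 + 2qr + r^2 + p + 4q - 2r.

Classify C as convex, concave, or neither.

neither

C is quadratic, so its Hessian is the constant matrix H = [[4, 2, 0], [2, -6, 2], [0, 2, 2]].
Leading principal minors: 4, -28, -72.
Neither pattern holds ⇒ H is indefinite ⇒ neither convex nor concave.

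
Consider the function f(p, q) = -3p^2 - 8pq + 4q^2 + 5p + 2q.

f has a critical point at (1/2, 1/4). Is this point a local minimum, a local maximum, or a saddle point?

saddle point

The Hessian of f is constant: H = [[-6, -8], [-8, 8]].
det(H) = (-6)·8 − (-8)² = -112.
Since det(H) < 0, H is indefinite and the critical point is a saddle point.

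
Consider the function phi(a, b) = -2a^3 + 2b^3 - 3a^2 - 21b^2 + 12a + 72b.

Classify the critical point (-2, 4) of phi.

local minimum

The mixed partial ∂²phi/∂a∂b is 0, so the Hessian at any point is diag(phi_aa, phi_bb) = diag(-6(2a + 1), 6(2b - 7)).
At (-2, 4): H = diag(18, 6).
Both eigenvalues are positive, so H is positive definite: a local minimum.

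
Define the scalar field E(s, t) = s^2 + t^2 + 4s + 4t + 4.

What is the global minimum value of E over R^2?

E(s,t) separates as P(s) + Q(t) + 4, so its minimum is min P + min Q + 4.
P'(s) = 2s + 4 vanishes at s ∈ {-2}; Q'(t) = 2(t + 2) vanishes at t ∈ {-2}.
Local minima of P (where P''>0): P(-2)=-4. Local minima of Q: Q(-2)=-4.
So the global minimum of E is P(-2) + Q(-2) + 4 = -4 − 4 + 4 = -4, attained at (-2, -2).

-4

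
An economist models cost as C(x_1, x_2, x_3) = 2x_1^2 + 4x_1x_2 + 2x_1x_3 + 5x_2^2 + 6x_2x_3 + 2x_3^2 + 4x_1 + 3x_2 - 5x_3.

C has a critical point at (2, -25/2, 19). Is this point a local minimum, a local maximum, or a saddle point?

The Hessian is constant: H = [[4, 4, 2], [4, 10, 6], [2, 6, 4]].
Leading principal minors: Δ₁ = 4, Δ₂ = 24, Δ₃ = 8.
All leading minors are positive, so H is positive definite: a local minimum.

local minimum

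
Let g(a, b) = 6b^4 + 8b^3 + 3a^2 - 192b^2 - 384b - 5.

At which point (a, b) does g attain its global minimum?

(0, 4)

g(a,b) separates as P(a) + Q(b) − 5, so its minimum is min P + min Q − 5.
P'(a) = 6a vanishes at a ∈ {0}; Q'(b) = 24(b - 4)(b + 1)(b + 4) vanishes at b ∈ {-4, -1, 4}.
Local minima of P (where P''>0): P(0)=0. Local minima of Q: Q(-4)=-512, Q(4)=-2560.
So the global minimum of g is P(0) + Q(4) − 5 = 0 − 2560 − 5 = -2565, attained at (0, 4).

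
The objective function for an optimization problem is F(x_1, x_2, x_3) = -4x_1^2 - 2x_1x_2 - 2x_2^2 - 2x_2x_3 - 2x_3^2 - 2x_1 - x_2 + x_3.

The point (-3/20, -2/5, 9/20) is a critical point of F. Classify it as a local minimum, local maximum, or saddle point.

local maximum

The Hessian is constant: H = [[-8, -2, 0], [-2, -4, -2], [0, -2, -4]].
Leading principal minors: Δ₁ = -8, Δ₂ = 28, Δ₃ = -80.
The minors alternate sign starting negative (−, +, −), so H is negative definite: a local maximum.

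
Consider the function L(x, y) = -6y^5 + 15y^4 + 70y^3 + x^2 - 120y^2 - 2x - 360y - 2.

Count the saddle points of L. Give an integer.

2

L separates as a function of x plus a function of y, so ∇L=0 decouples.
∂L/∂x = 2(x - 1) = 0 at x ∈ {1}; ∂L/∂y = -30(y - 3)(y - 2)(y + 1)(y + 2) = 0 at y ∈ {-2, -1, 2, 3}.
The Hessian is diagonal: diag(L_xx, L_yy). Second derivatives: L_xx(1)=2; L_yy(-2)=600, L_yy(-1)=-360, L_yy(2)=360, L_yy(3)=-600.
Saddle points occur where the two diagonal entries have opposite signs: (1, -1), (1, 3). Count: 2.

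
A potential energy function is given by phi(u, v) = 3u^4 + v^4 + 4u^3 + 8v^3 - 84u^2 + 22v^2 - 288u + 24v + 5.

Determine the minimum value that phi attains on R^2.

-1476

phi(u,v) separates as P(u) + Q(v) + 5, so its minimum is min P + min Q + 5.
P'(u) = 12(u - 4)(u + 2)(u + 3) vanishes at u ∈ {-3, -2, 4}; Q'(v) = 4(v + 1)(v + 2)(v + 3) vanishes at v ∈ {-3, -2, -1}.
Local minima of P (where P''>0): P(-3)=243, P(4)=-1472. Local minima of Q: Q(-3)=-9, Q(-1)=-9.
So the global minimum of phi is P(4) + Q(-3) + 5 = -1472 − 9 + 5 = -1476, attained at (4, -3).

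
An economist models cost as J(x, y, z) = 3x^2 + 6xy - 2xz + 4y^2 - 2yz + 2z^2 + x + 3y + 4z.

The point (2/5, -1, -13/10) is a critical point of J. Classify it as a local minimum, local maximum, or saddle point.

The Hessian is constant: H = [[6, 6, -2], [6, 8, -2], [-2, -2, 4]].
Leading principal minors: Δ₁ = 6, Δ₂ = 12, Δ₃ = 40.
All leading minors are positive, so H is positive definite: a local minimum.

local minimum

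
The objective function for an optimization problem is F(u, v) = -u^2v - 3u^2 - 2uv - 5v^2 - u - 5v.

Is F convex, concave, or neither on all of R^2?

neither

The term -u^2v is cubic, so the Hessian is not constant.
∂²F/∂u² = -2v - 6, which takes both signs as v varies (negative for sufficiently large v). A diagonal entry of the Hessian changing sign means the Hessian is neither positive- nor negative-semidefinite on all of R^2.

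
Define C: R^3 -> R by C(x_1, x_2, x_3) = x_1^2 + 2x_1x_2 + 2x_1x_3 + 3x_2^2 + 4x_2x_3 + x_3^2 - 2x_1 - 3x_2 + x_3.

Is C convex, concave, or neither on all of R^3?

neither

C is quadratic, so its Hessian is the constant matrix H = [[2, 2, 2], [2, 6, 4], [2, 4, 2]].
Leading principal minors: 2, 8, -8.
Neither pattern holds ⇒ H is indefinite ⇒ neither convex nor concave.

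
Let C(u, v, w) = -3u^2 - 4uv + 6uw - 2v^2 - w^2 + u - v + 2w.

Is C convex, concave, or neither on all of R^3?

neither

C is quadratic, so its Hessian is the constant matrix H = [[-6, -4, 6], [-4, -4, 0], [6, 0, -2]].
Leading principal minors: -6, 8, 128.
Neither pattern holds ⇒ H is indefinite ⇒ neither convex nor concave.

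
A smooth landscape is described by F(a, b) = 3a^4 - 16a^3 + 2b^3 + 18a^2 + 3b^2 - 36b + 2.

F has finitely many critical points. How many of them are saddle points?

3

F separates as a function of a plus a function of b, so ∇F=0 decouples.
∂F/∂a = 12a(a - 3)(a - 1) = 0 at a ∈ {0, 1, 3}; ∂F/∂b = 6(b - 2)(b + 3) = 0 at b ∈ {-3, 2}.
The Hessian is diagonal: diag(F_aa, F_bb). Second derivatives: F_aa(0)=36, F_aa(1)=-24, F_aa(3)=72; F_bb(-3)=-30, F_bb(2)=30.
Saddle points occur where the two diagonal entries have opposite signs: (0, -3), (1, 2), (3, -3). Count: 3.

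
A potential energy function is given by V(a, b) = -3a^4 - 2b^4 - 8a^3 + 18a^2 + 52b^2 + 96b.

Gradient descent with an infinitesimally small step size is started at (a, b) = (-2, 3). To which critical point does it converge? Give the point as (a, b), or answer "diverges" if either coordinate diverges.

(0, -1)

V is separable, so gradient descent decouples: a follows -∂V/∂a, b follows -∂V/∂b.
∂V/∂a = -12a(a - 1)(a + 3); at a=-2 this is -72, so a increases.
∂V/∂b = -8(b - 4)(b + 1)(b + 3); at b=3 this is 192, so b decreases.
a converges to its nearest critical value 0 (a local min of the a-part); b converges to -1. The iterate converges to (0, -1).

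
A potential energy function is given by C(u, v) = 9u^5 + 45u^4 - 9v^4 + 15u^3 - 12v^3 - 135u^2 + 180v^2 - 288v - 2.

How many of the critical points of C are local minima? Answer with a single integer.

2

C separates as a function of u plus a function of v, so ∇C=0 decouples.
∂C/∂u = 45u(u - 1)(u + 2)(u + 3) = 0 at u ∈ {-3, -2, 0, 1}; ∂C/∂v = -36(v - 2)(v - 1)(v + 4) = 0 at v ∈ {-4, 1, 2}.
The Hessian is diagonal: diag(C_uu, C_vv). Second derivatives: C_uu(-3)=-540, C_uu(-2)=270, C_uu(0)=-270, C_uu(1)=540; C_vv(-4)=-1080, C_vv(1)=180, C_vv(2)=-216.
Local minima occur where both diagonal entries positive: (-2, 1), (1, 1). Count: 2.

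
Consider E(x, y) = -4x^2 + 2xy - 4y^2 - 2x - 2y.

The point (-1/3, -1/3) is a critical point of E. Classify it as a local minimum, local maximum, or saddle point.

local maximum

The Hessian of E is constant: H = [[-8, 2], [2, -8]].
det(H) = (-8)·(-8) − 2² = 60.
det(H) > 0 and tr(H) = -16 < 0, so H is negative definite and the point is a local maximum.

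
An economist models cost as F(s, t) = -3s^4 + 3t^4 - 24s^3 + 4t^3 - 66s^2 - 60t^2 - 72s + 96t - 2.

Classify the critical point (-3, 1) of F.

local maximum

The mixed partial ∂²F/∂s∂t is 0, so the Hessian at any point is diag(F_ss, F_tt) = diag(-12(3s^2 + 12s + 11), 12(3t^2 + 2t - 10)).
At (-3, 1): H = diag(-24, -60).
Both eigenvalues are negative, so H is negative definite: a local maximum.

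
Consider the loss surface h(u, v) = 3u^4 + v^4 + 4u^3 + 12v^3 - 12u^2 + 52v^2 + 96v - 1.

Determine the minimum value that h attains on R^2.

-97

h(u,v) separates as P(u) + Q(v) − 1, so its minimum is min P + min Q − 1.
P'(u) = 12u(u - 1)(u + 2) vanishes at u ∈ {-2, 0, 1}; Q'(v) = 4(v + 2)(v + 3)(v + 4) vanishes at v ∈ {-4, -3, -2}.
Local minima of P (where P''>0): P(-2)=-32, P(1)=-5. Local minima of Q: Q(-4)=-64, Q(-2)=-64.
So the global minimum of h is P(-2) + Q(-4) − 1 = -32 − 64 − 1 = -97, attained at (-2, -4).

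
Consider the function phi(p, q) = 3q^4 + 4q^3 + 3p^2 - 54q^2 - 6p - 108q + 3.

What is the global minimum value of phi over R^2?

phi(p,q) separates as A(p) + B(q) + 3, so its minimum is min A + min B + 3.
A'(p) = 6p - 6 vanishes at p ∈ {1}; B'(q) = 12(q - 3)(q + 1)(q + 3) vanishes at q ∈ {-3, -1, 3}.
Local minima of A (where A''>0): A(1)=-3. Local minima of B: B(-3)=-27, B(3)=-459.
So the global minimum of phi is A(1) + B(3) + 3 = -3 − 459 + 3 = -459, attained at (1, 3).

-459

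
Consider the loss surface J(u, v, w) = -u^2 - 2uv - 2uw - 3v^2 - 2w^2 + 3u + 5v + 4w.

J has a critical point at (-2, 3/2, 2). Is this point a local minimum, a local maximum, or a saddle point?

local maximum

The Hessian is constant: H = [[-2, -2, -2], [-2, -6, 0], [-2, 0, -4]].
Leading principal minors: Δ₁ = -2, Δ₂ = 8, Δ₃ = -8.
The minors alternate sign starting negative (−, +, −), so H is negative definite: a local maximum.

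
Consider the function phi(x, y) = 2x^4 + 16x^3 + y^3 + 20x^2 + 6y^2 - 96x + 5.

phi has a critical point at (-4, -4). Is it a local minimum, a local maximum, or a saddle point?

saddle point

The mixed partial ∂²phi/∂x∂y is 0, so the Hessian at any point is diag(phi_xx, phi_yy) = diag(8(3x^2 + 12x + 5), 6(y + 2)).
At (-4, -4): H = diag(40, -12).
The eigenvalues have opposite signs, so H is indefinite: a saddle point.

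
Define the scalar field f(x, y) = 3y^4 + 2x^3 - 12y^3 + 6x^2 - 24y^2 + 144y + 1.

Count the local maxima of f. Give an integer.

1

f separates as a function of x plus a function of y, so ∇f=0 decouples.
∂f/∂x = 6x(x + 2) = 0 at x ∈ {-2, 0}; ∂f/∂y = 12(y - 3)(y - 2)(y + 2) = 0 at y ∈ {-2, 2, 3}.
The Hessian is diagonal: diag(f_xx, f_yy). Second derivatives: f_xx(-2)=-12, f_xx(0)=12; f_yy(-2)=240, f_yy(2)=-48, f_yy(3)=60.
Local maxima occur where both diagonal entries negative: (-2, 2). Count: 1.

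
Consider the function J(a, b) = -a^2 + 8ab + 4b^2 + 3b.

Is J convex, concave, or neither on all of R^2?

J is quadratic, so its Hessian is the constant matrix H = [[-2, 8], [8, 8]].
det(H) = -80, tr(H) = 6.
det(H) < 0, so H is indefinite: neither convex nor concave.

neither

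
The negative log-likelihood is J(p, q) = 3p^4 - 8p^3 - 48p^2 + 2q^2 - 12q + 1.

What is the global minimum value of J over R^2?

J(p,q) separates as A(p) + B(q) + 1, so its minimum is min A + min B + 1.
A'(p) = 12p(p - 4)(p + 2) vanishes at p ∈ {-2, 0, 4}; B'(q) = 4q - 12 vanishes at q ∈ {3}.
Local minima of A (where A''>0): A(-2)=-80, A(4)=-512. Local minima of B: B(3)=-18.
So the global minimum of J is A(4) + B(3) + 1 = -512 − 18 + 1 = -529, attained at (4, 3).

-529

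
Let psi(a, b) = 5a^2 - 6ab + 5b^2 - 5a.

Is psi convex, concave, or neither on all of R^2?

convex

psi is quadratic, so its Hessian is the constant matrix H = [[10, -6], [-6, 10]].
det(H) = 64, tr(H) = 20.
det(H) > 0 and tr(H) > 0, so H is positive definite everywhere: convex.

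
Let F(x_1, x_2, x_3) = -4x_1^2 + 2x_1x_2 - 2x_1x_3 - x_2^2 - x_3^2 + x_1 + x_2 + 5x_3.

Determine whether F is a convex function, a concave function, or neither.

concave

F is quadratic, so its Hessian is the constant matrix H = [[-8, 2, -2], [2, -2, 0], [-2, 0, -2]].
Leading principal minors: -8, 12, -16.
Signs alternate −, +, − ⇒ H ≺ 0 ⇒ concave.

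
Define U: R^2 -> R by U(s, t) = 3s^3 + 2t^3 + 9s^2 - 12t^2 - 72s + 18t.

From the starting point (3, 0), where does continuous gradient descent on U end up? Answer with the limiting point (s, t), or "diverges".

U is separable, so gradient descent decouples: s follows -∂U/∂s, t follows -∂U/∂t.
∂U/∂s = 9(s - 2)(s + 4); at s=3 this is 63, so s decreases.
∂U/∂t = 6(t - 3)(t - 1); at t=0 this is 18, so t decreases.
The t-coordinate has no critical point in that direction and runs off to infinity.

diverges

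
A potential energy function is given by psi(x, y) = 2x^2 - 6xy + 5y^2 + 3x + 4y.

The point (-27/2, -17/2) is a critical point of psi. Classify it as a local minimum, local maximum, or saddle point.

local minimum

The Hessian of psi is constant: H = [[4, -6], [-6, 10]].
det(H) = 4·10 − (-6)² = 4.
det(H) > 0 and tr(H) = 14 > 0, so H is positive definite and the point is a local minimum.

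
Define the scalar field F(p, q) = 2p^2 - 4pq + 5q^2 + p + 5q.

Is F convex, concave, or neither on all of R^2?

F is quadratic, so its Hessian is the constant matrix H = [[4, -4], [-4, 10]].
det(H) = 24, tr(H) = 14.
det(H) > 0 and tr(H) > 0, so H is positive definite everywhere: convex.

convex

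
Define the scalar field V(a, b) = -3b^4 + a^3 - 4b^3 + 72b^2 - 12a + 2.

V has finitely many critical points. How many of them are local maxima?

2

V separates as a function of a plus a function of b, so ∇V=0 decouples.
∂V/∂a = 3(a - 2)(a + 2) = 0 at a ∈ {-2, 2}; ∂V/∂b = -12b(b - 3)(b + 4) = 0 at b ∈ {-4, 0, 3}.
The Hessian is diagonal: diag(V_aa, V_bb). Second derivatives: V_aa(-2)=-12, V_aa(2)=12; V_bb(-4)=-336, V_bb(0)=144, V_bb(3)=-252.
Local maxima occur where both diagonal entries negative: (-2, -4), (-2, 3). Count: 2.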